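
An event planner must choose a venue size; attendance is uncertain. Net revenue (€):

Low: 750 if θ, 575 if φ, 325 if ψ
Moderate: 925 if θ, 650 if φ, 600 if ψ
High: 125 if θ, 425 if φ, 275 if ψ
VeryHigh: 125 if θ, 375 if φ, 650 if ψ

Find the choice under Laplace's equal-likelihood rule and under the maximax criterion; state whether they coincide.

Row averages: Low=550, Moderate=725, High=275, VeryHigh=1150/3
Highest average = 725 → Moderate.
Row maxima: Low=750, Moderate=925, High=425, VeryHigh=650
Best best-case = 925 → Moderate.

laplace → Moderate; maximax → Moderate (agree)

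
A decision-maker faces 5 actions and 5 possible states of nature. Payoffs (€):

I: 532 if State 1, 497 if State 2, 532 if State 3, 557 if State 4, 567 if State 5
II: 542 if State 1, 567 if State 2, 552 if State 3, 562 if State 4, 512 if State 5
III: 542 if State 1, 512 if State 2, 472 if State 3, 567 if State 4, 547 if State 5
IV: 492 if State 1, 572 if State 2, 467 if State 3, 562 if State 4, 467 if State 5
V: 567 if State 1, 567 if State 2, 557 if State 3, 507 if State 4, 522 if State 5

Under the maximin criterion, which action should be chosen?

Row minima: I=497, II=512, III=472, IV=467, V=507
Best worst-case = 512 → II.

II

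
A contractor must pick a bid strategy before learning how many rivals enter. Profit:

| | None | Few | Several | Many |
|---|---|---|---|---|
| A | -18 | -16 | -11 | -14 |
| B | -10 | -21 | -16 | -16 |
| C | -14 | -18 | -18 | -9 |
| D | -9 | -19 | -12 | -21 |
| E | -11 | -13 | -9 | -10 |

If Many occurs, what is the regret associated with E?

1

Best payoff under Many is -9.
Regret = -9 − (-10) = 1.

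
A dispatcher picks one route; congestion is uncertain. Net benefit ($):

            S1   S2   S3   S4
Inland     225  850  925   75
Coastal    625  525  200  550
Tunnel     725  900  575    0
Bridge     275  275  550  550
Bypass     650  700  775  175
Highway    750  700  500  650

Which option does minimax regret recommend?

Column bests: S1=750, S2=900, S3=925, S4=650.
Inland regrets: 525, 50, 0, 575 → max 575
Coastal regrets: 125, 375, 725, 100 → max 725
Tunnel regrets: 25, 0, 350, 650 → max 650
Bridge regrets: 475, 625, 375, 100 → max 625
Bypass regrets: 100, 200, 150, 475 → max 475
Highway regrets: 0, 200, 425, 0 → max 425
Smallest max regret = 425 → Highway.

Highway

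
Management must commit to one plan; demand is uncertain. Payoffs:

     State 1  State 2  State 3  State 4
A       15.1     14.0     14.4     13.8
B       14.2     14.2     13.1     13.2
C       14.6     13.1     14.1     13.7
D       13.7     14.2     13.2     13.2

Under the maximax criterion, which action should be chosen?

Row maxima: A=15.1, B=14.2, C=14.6, D=14.2
Best best-case = 15.1 → A.

A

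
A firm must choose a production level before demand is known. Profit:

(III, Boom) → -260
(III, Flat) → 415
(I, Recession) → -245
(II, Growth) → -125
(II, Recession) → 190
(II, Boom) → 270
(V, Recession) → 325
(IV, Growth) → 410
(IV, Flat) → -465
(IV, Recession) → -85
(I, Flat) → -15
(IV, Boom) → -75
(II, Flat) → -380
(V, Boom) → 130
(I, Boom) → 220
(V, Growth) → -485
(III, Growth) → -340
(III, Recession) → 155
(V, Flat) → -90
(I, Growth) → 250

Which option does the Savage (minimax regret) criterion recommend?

Column bests: Recession=325, Flat=415, Growth=410, Boom=270.
I regrets: 570, 430, 160, 50 → max 570
II regrets: 135, 795, 535, 0 → max 795
III regrets: 170, 0, 750, 530 → max 750
IV regrets: 410, 880, 0, 345 → max 880
V regrets: 0, 505, 895, 140 → max 895
Smallest max regret = 570 → I.

I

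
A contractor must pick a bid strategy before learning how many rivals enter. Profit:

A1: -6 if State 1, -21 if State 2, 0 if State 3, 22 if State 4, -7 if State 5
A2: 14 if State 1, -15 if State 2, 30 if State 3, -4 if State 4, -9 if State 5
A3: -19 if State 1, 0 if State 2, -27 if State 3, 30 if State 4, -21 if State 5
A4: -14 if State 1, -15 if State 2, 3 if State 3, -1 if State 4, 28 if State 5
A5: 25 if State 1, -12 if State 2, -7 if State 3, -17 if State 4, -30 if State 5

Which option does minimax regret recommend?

Column bests: State 1=25, State 2=0, State 3=30, State 4=30, State 5=28.
A1 regrets: 31, 21, 30, 8, 35 → max 35
A2 regrets: 11, 15, 0, 34, 37 → max 37
A3 regrets: 44, 0, 57, 0, 49 → max 57
A4 regrets: 39, 15, 27, 31, 0 → max 39
A5 regrets: 0, 12, 37, 47, 58 → max 58
Smallest max regret = 35 → A1.

A1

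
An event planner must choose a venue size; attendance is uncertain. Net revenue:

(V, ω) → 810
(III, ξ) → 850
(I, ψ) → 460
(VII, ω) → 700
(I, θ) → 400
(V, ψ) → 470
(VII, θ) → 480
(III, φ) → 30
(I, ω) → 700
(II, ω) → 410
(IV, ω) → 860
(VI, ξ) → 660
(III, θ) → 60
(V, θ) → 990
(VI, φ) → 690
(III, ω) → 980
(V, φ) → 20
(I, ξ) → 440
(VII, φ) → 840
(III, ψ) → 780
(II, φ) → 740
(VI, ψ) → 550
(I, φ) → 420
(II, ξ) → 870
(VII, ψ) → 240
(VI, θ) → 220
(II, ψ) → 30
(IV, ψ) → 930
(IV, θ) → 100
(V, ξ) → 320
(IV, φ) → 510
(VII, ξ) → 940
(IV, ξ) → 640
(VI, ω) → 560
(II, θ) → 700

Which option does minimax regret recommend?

I

Column bests: θ=990, φ=840, ψ=930, ω=980, ξ=940.
I regrets: 590, 420, 470, 280, 500 → max 590
II regrets: 290, 100, 900, 570, 70 → max 900
III regrets: 930, 810, 150, 0, 90 → max 930
IV regrets: 890, 330, 0, 120, 300 → max 890
V regrets: 0, 820, 460, 170, 620 → max 820
VI regrets: 770, 150, 380, 420, 280 → max 770
VII regrets: 510, 0, 690, 280, 0 → max 690
Smallest max regret = 590 → I.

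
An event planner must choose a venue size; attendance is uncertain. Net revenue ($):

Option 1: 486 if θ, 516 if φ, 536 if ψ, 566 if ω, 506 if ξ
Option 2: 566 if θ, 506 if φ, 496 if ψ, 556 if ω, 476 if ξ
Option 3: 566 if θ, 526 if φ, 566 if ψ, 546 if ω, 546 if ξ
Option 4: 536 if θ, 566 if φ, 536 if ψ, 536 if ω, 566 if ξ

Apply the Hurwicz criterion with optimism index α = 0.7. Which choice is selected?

Option 1: 0.7·566 + 0.3·486 = 542
Option 2: 0.7·566 + 0.3·476 = 539
Option 3: 0.7·566 + 0.3·526 = 554
Option 4: 0.7·566 + 0.3·536 = 557
Highest Hurwicz score = 557 → Option 4.

Option 4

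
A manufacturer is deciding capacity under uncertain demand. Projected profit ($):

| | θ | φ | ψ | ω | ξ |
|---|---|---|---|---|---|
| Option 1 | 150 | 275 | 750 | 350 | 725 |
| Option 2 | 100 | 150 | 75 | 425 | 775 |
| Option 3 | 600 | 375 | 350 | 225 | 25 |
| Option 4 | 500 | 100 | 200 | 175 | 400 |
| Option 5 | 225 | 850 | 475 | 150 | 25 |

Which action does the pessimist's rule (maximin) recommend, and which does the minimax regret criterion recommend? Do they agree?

maximin → Option 1; minimax regret → Option 1 (agree)

Row minima: Option 1=150, Option 2=75, Option 3=25, Option 4=100, Option 5=25
Best worst-case = 150 → Option 1.
Column bests: θ=600, φ=850, ψ=750, ω=425, ξ=775.
Option 1 regrets: 450, 575, 0, 75, 50 → max 575
Option 2 regrets: 500, 700, 675, 0, 0 → max 700
Option 3 regrets: 0, 475, 400, 200, 750 → max 750
Option 4 regrets: 100, 750, 550, 250, 375 → max 750
Option 5 regrets: 375, 0, 275, 275, 750 → max 750
Smallest max regret = 575 → Option 1.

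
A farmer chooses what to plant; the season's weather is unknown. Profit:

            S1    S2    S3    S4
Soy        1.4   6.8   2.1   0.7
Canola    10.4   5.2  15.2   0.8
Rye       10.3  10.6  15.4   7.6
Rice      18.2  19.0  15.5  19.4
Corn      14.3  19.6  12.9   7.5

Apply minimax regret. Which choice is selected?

Column bests: S1=18.2, S2=19.6, S3=15.5, S4=19.4.
Soy regrets: 16.8, 12.8, 13.4, 18.7 → max 18.7
Canola regrets: 7.8, 14.4, 0.3, 18.6 → max 18.6
Rye regrets: 7.9, 9.0, 0.1, 11.8 → max 11.8
Rice regrets: 0.0, 0.6, 0.0, 0.0 → max 0.6
Corn regrets: 3.9, 0.0, 2.6, 11.9 → max 11.9
Smallest max regret = 0.6 → Rice.

Rice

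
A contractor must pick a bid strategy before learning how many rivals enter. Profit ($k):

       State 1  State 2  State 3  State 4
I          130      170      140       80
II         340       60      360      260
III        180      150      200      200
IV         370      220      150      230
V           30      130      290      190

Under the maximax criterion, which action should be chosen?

Row maxima: I=170, II=360, III=200, IV=370, V=290
Best best-case = 370 → IV.

IV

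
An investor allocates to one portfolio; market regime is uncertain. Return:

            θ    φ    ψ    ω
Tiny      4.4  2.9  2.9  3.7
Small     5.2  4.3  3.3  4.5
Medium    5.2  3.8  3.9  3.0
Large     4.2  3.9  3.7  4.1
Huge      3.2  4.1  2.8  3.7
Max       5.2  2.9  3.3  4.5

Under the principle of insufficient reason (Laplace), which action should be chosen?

Row averages: Tiny=3.475, Small=4.325, Medium=3.975, Large=3.975, Huge=3.45, Max=3.975
Highest average = 4.325 → Small.

Small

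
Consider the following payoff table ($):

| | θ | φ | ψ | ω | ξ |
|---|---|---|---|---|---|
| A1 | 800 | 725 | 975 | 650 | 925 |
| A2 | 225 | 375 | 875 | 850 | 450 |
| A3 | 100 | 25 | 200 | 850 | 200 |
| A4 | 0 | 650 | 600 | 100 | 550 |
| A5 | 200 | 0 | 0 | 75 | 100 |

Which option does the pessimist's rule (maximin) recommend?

A1

Row minima: A1=650, A2=225, A3=25, A4=0, A5=0
Best worst-case = 650 → A1.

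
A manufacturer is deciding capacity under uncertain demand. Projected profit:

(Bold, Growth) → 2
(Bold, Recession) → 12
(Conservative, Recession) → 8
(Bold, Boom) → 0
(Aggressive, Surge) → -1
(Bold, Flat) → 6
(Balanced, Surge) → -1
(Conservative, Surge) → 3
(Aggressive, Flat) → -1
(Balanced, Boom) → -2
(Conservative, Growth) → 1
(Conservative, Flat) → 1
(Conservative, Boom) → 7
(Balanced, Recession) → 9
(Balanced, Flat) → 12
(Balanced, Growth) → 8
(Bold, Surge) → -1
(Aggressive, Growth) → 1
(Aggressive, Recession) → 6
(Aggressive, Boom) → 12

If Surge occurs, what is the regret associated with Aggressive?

4

Best payoff under Surge is 3.
Regret = 3 − (-1) = 4.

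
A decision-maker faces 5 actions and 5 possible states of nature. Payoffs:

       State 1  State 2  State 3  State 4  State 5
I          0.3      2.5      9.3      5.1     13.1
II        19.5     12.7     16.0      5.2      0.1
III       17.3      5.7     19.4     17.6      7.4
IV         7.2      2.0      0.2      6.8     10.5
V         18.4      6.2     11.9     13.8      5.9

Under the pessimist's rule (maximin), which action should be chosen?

Row minima: I=0.3, II=0.1, III=5.7, IV=0.2, V=5.9
Best worst-case = 5.9 → V.

V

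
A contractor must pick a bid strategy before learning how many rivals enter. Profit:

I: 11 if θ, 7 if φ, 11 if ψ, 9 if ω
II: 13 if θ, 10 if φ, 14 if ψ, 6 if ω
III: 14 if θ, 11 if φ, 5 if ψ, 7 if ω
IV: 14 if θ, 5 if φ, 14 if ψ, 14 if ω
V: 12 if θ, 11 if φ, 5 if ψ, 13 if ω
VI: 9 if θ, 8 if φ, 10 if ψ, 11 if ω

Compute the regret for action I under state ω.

Best payoff under ω is 14.
Regret = 14 − 9 = 5.

5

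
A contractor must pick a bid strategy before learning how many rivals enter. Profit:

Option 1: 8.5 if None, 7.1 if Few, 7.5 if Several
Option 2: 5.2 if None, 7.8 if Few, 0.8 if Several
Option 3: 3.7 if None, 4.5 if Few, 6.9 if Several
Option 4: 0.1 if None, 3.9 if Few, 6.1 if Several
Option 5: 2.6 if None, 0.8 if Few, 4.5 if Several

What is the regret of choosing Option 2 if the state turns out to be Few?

0.0

Best payoff under Few is 7.8.
Regret = 7.8 − 7.8 = 0.0.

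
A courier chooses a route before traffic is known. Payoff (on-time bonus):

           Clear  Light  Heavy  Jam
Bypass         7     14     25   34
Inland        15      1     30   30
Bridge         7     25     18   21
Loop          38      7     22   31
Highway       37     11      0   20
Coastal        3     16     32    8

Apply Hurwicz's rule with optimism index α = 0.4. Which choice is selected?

Loop

Bypass: 0.4·34 + 0.6·7 = 17.8
Inland: 0.4·30 + 0.6·1 = 12.6
Bridge: 0.4·25 + 0.6·7 = 14.2
Loop: 0.4·38 + 0.6·7 = 19.4
Highway: 0.4·37 + 0.6·0 = 14.8
Coastal: 0.4·32 + 0.6·3 = 14.6
Highest Hurwicz score = 19.4 → Loop.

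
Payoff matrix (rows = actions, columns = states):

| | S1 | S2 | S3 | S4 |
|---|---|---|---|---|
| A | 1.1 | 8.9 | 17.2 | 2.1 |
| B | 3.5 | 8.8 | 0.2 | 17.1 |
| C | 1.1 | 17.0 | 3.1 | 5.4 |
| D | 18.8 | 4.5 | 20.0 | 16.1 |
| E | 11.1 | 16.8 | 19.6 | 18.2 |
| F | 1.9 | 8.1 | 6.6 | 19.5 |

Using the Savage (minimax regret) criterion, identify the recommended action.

E

Column bests: S1=18.8, S2=17.0, S3=20.0, S4=19.5.
A regrets: 17.7, 8.1, 2.8, 17.4 → max 17.7
B regrets: 15.3, 8.2, 19.8, 2.4 → max 19.8
C regrets: 17.7, 0.0, 16.9, 14.1 → max 17.7
D regrets: 0.0, 12.5, 0.0, 3.4 → max 12.5
E regrets: 7.7, 0.2, 0.4, 1.3 → max 7.7
F regrets: 16.9, 8.9, 13.4, 0.0 → max 16.9
Smallest max regret = 7.7 → E.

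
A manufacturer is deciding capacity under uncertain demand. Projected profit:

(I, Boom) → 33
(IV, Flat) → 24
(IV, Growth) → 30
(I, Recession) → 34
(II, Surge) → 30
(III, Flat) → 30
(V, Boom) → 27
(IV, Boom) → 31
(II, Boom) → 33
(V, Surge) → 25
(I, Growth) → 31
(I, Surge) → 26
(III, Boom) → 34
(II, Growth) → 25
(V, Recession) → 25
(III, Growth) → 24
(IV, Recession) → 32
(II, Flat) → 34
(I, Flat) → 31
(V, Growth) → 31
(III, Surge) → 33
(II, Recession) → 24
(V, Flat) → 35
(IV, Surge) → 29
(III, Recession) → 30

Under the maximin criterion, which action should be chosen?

Row minima: I=26, II=24, III=24, IV=24, V=25
Best worst-case = 26 → I.

I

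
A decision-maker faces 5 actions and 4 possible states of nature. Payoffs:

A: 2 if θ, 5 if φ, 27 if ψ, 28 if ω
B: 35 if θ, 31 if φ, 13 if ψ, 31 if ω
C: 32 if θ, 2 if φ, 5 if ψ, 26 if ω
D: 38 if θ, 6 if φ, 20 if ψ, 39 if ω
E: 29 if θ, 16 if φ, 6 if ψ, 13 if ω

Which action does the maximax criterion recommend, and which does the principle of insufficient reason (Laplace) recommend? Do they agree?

maximax → D; laplace → B (disagree)

Row maxima: A=28, B=35, C=32, D=39, E=29
Best best-case = 39 → D.
Row averages: A=15.5, B=27.5, C=16.25, D=25.75, E=16
Highest average = 27.5 → B.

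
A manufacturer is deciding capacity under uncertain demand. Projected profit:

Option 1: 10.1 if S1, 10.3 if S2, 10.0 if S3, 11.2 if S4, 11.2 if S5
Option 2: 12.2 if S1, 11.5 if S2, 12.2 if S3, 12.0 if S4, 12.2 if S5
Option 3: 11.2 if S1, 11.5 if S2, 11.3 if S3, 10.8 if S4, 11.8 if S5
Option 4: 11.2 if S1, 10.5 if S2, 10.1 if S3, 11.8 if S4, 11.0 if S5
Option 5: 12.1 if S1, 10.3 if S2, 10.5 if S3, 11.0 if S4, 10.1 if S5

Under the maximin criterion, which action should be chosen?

Option 2

Row minima: Option 1=10.0, Option 2=11.5, Option 3=10.8, Option 4=10.1, Option 5=10.1
Best worst-case = 11.5 → Option 2.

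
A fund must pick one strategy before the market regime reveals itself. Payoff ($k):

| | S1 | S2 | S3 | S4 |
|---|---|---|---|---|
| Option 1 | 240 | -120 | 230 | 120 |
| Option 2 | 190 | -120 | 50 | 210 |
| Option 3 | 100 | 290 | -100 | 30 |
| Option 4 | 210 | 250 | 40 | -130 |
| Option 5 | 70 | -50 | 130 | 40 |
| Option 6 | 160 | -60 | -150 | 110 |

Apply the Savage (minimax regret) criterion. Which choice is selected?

Column bests: S1=240, S2=290, S3=230, S4=210.
Option 1 regrets: 0, 410, 0, 90 → max 410
Option 2 regrets: 50, 410, 180, 0 → max 410
Option 3 regrets: 140, 0, 330, 180 → max 330
Option 4 regrets: 30, 40, 190, 340 → max 340
Option 5 regrets: 170, 340, 100, 170 → max 340
Option 6 regrets: 80, 350, 380, 100 → max 380
Smallest max regret = 330 → Option 3.

Option 3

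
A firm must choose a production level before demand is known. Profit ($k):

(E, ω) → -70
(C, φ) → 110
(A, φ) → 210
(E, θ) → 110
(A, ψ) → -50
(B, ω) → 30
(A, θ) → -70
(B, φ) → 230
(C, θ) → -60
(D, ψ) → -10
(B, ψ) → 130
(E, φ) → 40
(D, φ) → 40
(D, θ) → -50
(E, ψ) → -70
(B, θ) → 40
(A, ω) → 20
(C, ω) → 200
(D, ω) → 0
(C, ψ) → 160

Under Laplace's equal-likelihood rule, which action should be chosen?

B

Row averages: A=27.5, B=107.5, C=102.5, D=-5, E=2.5
Highest average = 107.5 → B.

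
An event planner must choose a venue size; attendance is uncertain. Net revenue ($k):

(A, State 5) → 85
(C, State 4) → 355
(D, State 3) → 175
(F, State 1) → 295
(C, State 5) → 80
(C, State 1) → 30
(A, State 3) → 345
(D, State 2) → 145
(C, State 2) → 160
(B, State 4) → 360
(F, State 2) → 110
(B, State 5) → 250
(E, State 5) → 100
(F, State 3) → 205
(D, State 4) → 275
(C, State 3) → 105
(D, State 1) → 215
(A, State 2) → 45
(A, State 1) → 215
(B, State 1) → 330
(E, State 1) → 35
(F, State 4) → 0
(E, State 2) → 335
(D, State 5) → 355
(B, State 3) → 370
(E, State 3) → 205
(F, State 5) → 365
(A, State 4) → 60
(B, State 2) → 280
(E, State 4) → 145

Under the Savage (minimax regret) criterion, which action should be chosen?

B

Column bests: State 1=330, State 2=335, State 3=370, State 4=360, State 5=365.
A regrets: 115, 290, 25, 300, 280 → max 300
B regrets: 0, 55, 0, 0, 115 → max 115
C regrets: 300, 175, 265, 5, 285 → max 300
D regrets: 115, 190, 195, 85, 10 → max 195
E regrets: 295, 0, 165, 215, 265 → max 295
F regrets: 35, 225, 165, 360, 0 → max 360
Smallest max regret = 115 → B.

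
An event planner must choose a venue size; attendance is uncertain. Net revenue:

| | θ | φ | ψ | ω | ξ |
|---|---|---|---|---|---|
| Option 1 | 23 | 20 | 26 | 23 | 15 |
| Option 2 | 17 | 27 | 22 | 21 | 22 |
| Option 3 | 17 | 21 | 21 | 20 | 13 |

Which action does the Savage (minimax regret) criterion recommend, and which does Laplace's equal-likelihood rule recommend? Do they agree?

Column bests: θ=23, φ=27, ψ=26, ω=23, ξ=22.
Option 1 regrets: 0, 7, 0, 0, 7 → max 7
Option 2 regrets: 6, 0, 4, 2, 0 → max 6
Option 3 regrets: 6, 6, 5, 3, 9 → max 9
Smallest max regret = 6 → Option 2.
Row averages: Option 1=21.4, Option 2=21.8, Option 3=18.4
Highest average = 21.8 → Option 2.

minimax regret → Option 2; laplace → Option 2 (agree)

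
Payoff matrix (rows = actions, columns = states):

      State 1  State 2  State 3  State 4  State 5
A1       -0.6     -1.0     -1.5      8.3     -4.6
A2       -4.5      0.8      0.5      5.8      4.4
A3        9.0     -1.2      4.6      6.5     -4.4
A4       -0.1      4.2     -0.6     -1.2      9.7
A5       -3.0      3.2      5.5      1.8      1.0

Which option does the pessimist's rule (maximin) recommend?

A4

Row minima: A1=-4.6, A2=-4.5, A3=-4.4, A4=-1.2, A5=-3.0
Best worst-case = -1.2 → A4.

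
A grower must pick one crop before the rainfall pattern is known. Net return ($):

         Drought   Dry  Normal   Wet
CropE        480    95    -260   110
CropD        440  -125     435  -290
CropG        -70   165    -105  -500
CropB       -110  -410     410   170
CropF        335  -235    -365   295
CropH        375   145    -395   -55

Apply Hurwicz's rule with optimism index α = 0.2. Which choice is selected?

CropE

CropE: 0.2·480 + 0.8·(-260) = -112
CropD: 0.2·440 + 0.8·(-290) = -144
CropG: 0.2·165 + 0.8·(-500) = -367
CropB: 0.2·410 + 0.8·(-410) = -246
CropF: 0.2·335 + 0.8·(-365) = -225
CropH: 0.2·375 + 0.8·(-395) = -241
Highest Hurwicz score = -112 → CropE.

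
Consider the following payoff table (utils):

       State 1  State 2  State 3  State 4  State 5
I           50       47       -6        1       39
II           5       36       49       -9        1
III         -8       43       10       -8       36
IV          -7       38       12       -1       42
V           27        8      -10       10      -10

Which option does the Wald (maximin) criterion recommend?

Row minima: I=-6, II=-9, III=-8, IV=-7, V=-10
Best worst-case = -6 → I.

I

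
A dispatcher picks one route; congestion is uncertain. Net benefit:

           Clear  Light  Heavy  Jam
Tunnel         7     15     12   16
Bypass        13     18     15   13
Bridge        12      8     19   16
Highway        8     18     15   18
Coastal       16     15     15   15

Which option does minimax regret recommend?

Coastal

Column bests: Clear=16, Light=18, Heavy=19, Jam=18.
Tunnel regrets: 9, 3, 7, 2 → max 9
Bypass regrets: 3, 0, 4, 5 → max 5
Bridge regrets: 4, 10, 0, 2 → max 10
Highway regrets: 8, 0, 4, 0 → max 8
Coastal regrets: 0, 3, 4, 3 → max 4
Smallest max regret = 4 → Coastal.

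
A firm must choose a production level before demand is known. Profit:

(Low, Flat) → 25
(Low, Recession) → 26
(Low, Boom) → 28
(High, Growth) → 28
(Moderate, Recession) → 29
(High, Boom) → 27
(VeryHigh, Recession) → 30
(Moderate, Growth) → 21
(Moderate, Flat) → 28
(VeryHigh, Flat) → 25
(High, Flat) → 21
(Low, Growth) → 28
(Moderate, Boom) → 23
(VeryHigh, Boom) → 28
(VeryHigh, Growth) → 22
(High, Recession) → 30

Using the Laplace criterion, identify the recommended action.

Row averages: Low=26.75, Moderate=25.25, High=26.5, VeryHigh=26.25
Highest average = 26.75 → Low.

Low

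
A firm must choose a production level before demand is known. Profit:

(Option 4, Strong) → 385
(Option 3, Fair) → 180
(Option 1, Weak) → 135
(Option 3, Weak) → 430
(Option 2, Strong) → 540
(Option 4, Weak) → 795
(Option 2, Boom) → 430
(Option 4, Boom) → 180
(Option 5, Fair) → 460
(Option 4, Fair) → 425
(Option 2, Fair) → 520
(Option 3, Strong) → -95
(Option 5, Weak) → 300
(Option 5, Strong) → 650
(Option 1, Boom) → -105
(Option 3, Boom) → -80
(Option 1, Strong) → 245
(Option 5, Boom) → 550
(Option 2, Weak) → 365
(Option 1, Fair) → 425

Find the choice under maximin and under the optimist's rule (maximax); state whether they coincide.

Row minima: Option 1=-105, Option 2=365, Option 3=-95, Option 4=180, Option 5=300
Best worst-case = 365 → Option 2.
Row maxima: Option 1=425, Option 2=540, Option 3=430, Option 4=795, Option 5=650
Best best-case = 795 → Option 4.

maximin → Option 2; maximax → Option 4 (disagree)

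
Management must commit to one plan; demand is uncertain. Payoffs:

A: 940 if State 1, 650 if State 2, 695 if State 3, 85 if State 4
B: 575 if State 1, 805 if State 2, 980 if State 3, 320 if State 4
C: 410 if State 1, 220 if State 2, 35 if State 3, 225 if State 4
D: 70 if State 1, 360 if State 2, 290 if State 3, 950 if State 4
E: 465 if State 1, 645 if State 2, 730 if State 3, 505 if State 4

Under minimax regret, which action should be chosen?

Column bests: State 1=940, State 2=805, State 3=980, State 4=950.
A regrets: 0, 155, 285, 865 → max 865
B regrets: 365, 0, 0, 630 → max 630
C regrets: 530, 585, 945, 725 → max 945
D regrets: 870, 445, 690, 0 → max 870
E regrets: 475, 160, 250, 445 → max 475
Smallest max regret = 475 → E.

E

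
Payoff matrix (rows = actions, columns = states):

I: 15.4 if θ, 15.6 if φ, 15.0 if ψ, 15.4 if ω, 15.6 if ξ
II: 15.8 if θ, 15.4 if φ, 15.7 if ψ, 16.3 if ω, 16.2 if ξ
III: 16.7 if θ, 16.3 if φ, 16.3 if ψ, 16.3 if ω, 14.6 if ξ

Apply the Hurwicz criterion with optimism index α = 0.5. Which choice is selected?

I: 0.5·15.6 + 0.5·15.0 = 15.3
II: 0.5·16.3 + 0.5·15.4 = 15.85
III: 0.5·16.7 + 0.5·14.6 = 15.65
Highest Hurwicz score = 15.85 → II.

II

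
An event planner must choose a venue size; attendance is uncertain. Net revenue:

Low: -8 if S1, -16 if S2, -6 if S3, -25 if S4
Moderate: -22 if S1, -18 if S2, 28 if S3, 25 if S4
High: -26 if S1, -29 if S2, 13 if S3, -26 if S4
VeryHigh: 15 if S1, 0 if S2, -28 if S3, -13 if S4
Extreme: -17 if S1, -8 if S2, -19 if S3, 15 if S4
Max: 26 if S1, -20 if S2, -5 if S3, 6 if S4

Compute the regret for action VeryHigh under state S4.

38

Best payoff under S4 is 25.
Regret = 25 − (-13) = 38.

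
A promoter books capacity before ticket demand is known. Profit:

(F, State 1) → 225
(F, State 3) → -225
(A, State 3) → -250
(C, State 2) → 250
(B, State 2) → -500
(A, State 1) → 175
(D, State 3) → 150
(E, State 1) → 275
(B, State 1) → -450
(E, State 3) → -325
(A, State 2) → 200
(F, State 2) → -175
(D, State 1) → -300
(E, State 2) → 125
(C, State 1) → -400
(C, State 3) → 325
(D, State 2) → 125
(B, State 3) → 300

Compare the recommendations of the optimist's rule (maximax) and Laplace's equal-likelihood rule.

Row maxima: A=200, B=300, C=325, D=150, E=275, F=225
Best best-case = 325 → C.
Row averages: A=125/3, B=-650/3, C=175/3, D=-25/3, E=25, F=-175/3
Highest average = 175/3 → C.

maximax → C; laplace → C (agree)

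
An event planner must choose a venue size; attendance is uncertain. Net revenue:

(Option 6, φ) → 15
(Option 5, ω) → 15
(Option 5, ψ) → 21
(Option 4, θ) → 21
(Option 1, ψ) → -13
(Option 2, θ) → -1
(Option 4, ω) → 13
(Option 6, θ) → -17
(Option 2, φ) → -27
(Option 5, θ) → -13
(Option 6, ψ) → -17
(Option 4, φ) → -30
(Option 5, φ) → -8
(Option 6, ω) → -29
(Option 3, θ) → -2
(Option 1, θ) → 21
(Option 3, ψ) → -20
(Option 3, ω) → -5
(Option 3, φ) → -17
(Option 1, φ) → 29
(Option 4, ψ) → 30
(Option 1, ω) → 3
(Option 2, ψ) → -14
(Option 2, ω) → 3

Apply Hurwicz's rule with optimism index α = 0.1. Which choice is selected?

Option 1: 0.1·29 + 0.9·(-13) = -8.8
Option 2: 0.1·3 + 0.9·(-27) = -24
Option 3: 0.1·(-2) + 0.9·(-20) = -18.2
Option 4: 0.1·30 + 0.9·(-30) = -24
Option 5: 0.1·21 + 0.9·(-13) = -9.6
Option 6: 0.1·15 + 0.9·(-29) = -24.6
Highest Hurwicz score = -8.8 → Option 1.

Option 1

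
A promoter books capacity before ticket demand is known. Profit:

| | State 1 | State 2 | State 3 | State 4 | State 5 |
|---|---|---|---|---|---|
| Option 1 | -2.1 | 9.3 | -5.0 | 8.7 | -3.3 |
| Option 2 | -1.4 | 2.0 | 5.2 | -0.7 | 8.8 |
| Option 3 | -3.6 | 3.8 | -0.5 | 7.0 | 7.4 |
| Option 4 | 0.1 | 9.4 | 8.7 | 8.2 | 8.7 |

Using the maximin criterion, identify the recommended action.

Option 4

Row minima: Option 1=-5.0, Option 2=-1.4, Option 3=-3.6, Option 4=0.1
Best worst-case = 0.1 → Option 4.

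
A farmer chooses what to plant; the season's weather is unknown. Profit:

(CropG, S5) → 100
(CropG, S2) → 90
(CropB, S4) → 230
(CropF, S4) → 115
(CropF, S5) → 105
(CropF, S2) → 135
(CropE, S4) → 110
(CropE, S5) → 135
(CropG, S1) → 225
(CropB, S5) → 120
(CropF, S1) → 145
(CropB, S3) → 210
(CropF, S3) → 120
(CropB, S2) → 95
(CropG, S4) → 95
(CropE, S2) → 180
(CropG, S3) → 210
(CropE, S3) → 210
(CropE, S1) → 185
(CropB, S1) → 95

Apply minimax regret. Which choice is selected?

Column bests: S1=225, S2=180, S3=210, S4=230, S5=135.
CropG regrets: 0, 90, 0, 135, 35 → max 135
CropB regrets: 130, 85, 0, 0, 15 → max 130
CropF regrets: 80, 45, 90, 115, 30 → max 115
CropE regrets: 40, 0, 0, 120, 0 → max 120
Smallest max regret = 115 → CropF.

CropF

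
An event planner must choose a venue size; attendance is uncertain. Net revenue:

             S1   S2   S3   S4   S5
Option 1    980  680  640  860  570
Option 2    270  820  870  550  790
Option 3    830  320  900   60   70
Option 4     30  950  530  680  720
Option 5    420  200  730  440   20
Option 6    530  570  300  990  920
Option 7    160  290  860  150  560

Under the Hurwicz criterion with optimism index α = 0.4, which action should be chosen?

Option 1

Option 1: 0.4·980 + 0.6·570 = 734
Option 2: 0.4·870 + 0.6·270 = 510
Option 3: 0.4·900 + 0.6·60 = 396
Option 4: 0.4·950 + 0.6·30 = 398
Option 5: 0.4·730 + 0.6·20 = 304
Option 6: 0.4·990 + 0.6·300 = 576
Option 7: 0.4·860 + 0.6·150 = 434
Highest Hurwicz score = 734 → Option 1.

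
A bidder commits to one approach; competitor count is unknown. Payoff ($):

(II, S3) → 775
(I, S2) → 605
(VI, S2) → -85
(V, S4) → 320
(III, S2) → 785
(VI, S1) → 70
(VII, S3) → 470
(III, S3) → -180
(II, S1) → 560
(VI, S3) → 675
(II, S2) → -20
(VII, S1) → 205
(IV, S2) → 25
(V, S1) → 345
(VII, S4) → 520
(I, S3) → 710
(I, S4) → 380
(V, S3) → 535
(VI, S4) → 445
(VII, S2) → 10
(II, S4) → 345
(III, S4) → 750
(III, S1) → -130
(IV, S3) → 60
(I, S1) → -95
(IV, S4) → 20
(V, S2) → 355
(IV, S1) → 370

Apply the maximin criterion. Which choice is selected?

Row minima: I=-95, II=-20, III=-180, IV=20, V=320, VI=-85, VII=10
Best worst-case = 320 → V.

V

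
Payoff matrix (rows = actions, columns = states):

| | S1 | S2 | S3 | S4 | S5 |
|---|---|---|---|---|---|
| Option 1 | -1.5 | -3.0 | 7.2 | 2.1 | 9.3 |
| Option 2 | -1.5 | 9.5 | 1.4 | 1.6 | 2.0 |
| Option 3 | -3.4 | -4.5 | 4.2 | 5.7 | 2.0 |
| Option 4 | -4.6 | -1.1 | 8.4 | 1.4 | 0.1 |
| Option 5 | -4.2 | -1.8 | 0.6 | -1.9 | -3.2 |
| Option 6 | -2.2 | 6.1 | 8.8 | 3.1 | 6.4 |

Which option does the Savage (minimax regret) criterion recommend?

Option 6

Column bests: S1=-1.5, S2=9.5, S3=8.8, S4=5.7, S5=9.3.
Option 1 regrets: 0.0, 12.5, 1.6, 3.6, 0.0 → max 12.5
Option 2 regrets: 0.0, 0.0, 7.4, 4.1, 7.3 → max 7.4
Option 3 regrets: 1.9, 14.0, 4.6, 0.0, 7.3 → max 14.0
Option 4 regrets: 3.1, 10.6, 0.4, 4.3, 9.2 → max 10.6
Option 5 regrets: 2.7, 11.3, 8.2, 7.6, 12.5 → max 12.5
Option 6 regrets: 0.7, 3.4, 0.0, 2.6, 2.9 → max 3.4
Smallest max regret = 3.4 → Option 6.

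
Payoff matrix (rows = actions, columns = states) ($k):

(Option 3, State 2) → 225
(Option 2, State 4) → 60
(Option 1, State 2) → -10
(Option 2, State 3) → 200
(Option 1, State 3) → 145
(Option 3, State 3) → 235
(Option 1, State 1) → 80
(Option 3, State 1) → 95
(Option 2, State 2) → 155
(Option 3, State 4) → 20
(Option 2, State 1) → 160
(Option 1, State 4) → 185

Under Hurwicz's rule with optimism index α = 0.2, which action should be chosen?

Option 1: 0.2·185 + 0.8·(-10) = 29
Option 2: 0.2·200 + 0.8·60 = 88
Option 3: 0.2·235 + 0.8·20 = 63
Highest Hurwicz score = 88 → Option 2.

Option 2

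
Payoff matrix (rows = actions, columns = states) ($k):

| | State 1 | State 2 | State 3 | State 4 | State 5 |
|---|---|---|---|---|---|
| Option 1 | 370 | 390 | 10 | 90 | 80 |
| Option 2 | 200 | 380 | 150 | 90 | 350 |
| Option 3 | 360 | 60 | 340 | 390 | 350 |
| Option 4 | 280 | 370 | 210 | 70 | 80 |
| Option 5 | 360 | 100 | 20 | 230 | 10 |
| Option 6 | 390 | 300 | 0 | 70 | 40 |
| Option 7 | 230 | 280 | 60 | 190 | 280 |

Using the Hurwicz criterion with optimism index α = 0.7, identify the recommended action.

Option 1: 0.7·390 + 0.3·10 = 276
Option 2: 0.7·380 + 0.3·90 = 293
Option 3: 0.7·390 + 0.3·60 = 291
Option 4: 0.7·370 + 0.3·70 = 280
Option 5: 0.7·360 + 0.3·10 = 255
Option 6: 0.7·390 + 0.3·0 = 273
Option 7: 0.7·280 + 0.3·60 = 214
Highest Hurwicz score = 293 → Option 2.

Option 2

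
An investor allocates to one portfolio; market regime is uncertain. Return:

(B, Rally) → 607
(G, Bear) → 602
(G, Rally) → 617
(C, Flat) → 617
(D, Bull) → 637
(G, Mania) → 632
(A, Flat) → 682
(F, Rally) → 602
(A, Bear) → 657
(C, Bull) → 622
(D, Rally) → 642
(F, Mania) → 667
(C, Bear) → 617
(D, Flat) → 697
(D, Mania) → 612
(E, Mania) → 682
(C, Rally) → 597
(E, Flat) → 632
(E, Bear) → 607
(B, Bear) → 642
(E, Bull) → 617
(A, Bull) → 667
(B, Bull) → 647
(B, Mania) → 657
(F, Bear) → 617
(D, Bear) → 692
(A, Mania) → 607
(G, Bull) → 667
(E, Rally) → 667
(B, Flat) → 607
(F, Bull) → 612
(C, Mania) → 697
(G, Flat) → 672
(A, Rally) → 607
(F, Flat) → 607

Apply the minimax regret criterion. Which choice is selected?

C

Column bests: Bear=692, Flat=697, Bull=667, Rally=667, Mania=697.
A regrets: 35, 15, 0, 60, 90 → max 90
B regrets: 50, 90, 20, 60, 40 → max 90
C regrets: 75, 80, 45, 70, 0 → max 80
D regrets: 0, 0, 30, 25, 85 → max 85
E regrets: 85, 65, 50, 0, 15 → max 85
F regrets: 75, 90, 55, 65, 30 → max 90
G regrets: 90, 25, 0, 50, 65 → max 90
Smallest max regret = 80 → C.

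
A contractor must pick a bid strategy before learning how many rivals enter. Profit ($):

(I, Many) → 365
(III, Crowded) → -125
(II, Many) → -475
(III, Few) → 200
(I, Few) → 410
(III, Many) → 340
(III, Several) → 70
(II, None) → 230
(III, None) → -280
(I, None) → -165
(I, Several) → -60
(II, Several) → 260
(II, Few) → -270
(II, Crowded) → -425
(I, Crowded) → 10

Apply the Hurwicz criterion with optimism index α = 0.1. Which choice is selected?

I

I: 0.1·410 + 0.9·(-165) = -107.5
II: 0.1·260 + 0.9·(-475) = -401.5
III: 0.1·340 + 0.9·(-280) = -218
Highest Hurwicz score = -107.5 → I.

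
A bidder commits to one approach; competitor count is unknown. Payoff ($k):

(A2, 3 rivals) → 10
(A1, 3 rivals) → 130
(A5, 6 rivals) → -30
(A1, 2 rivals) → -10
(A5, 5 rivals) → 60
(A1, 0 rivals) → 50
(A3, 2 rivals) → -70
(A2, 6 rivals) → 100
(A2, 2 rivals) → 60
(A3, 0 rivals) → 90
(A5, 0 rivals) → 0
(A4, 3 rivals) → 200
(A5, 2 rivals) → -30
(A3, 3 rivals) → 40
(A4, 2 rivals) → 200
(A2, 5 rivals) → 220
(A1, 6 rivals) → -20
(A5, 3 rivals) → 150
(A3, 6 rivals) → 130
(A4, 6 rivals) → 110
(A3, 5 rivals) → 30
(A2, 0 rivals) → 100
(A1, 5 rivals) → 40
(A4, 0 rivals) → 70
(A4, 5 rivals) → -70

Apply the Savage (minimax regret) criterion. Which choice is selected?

Column bests: 0 rivals=100, 2 rivals=200, 3 rivals=200, 5 rivals=220, 6 rivals=130.
A1 regrets: 50, 210, 70, 180, 150 → max 210
A2 regrets: 0, 140, 190, 0, 30 → max 190
A3 regrets: 10, 270, 160, 190, 0 → max 270
A4 regrets: 30, 0, 0, 290, 20 → max 290
A5 regrets: 100, 230, 50, 160, 160 → max 230
Smallest max regret = 190 → A2.

A2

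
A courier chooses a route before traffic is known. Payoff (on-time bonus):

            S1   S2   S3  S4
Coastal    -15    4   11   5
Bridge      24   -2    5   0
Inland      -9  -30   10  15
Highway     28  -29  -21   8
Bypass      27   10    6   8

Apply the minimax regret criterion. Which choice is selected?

Column bests: S1=28, S2=10, S3=11, S4=15.
Coastal regrets: 43, 6, 0, 10 → max 43
Bridge regrets: 4, 12, 6, 15 → max 15
Inland regrets: 37, 40, 1, 0 → max 40
Highway regrets: 0, 39, 32, 7 → max 39
Bypass regrets: 1, 0, 5, 7 → max 7
Smallest max regret = 7 → Bypass.

Bypass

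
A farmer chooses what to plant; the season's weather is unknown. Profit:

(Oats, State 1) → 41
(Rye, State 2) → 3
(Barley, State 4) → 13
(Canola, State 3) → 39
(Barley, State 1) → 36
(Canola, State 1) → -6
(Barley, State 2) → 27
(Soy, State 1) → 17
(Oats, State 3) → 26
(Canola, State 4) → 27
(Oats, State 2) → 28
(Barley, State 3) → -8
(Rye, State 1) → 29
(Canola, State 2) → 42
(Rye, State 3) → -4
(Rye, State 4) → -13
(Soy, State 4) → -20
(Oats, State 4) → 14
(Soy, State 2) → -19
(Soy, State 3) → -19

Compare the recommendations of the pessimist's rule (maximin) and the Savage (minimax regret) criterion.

maximin → Oats; minimax regret → Oats (agree)

Row minima: Barley=-8, Canola=-6, Rye=-13, Soy=-20, Oats=14
Best worst-case = 14 → Oats.
Column bests: State 1=41, State 2=42, State 3=39, State 4=27.
Barley regrets: 5, 15, 47, 14 → max 47
Canola regrets: 47, 0, 0, 0 → max 47
Rye regrets: 12, 39, 43, 40 → max 43
Soy regrets: 24, 61, 58, 47 → max 61
Oats regrets: 0, 14, 13, 13 → max 14
Smallest max regret = 14 → Oats.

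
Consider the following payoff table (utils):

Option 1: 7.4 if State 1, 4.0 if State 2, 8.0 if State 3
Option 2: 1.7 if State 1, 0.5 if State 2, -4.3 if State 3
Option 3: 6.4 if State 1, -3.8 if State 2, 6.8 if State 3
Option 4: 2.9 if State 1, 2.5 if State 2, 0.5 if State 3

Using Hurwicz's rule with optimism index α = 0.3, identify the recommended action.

Option 1

Option 1: 0.3·8.0 + 0.7·4.0 = 5.2
Option 2: 0.3·1.7 + 0.7·(-4.3) = -2.5
Option 3: 0.3·6.8 + 0.7·(-3.8) = -0.62
Option 4: 0.3·2.9 + 0.7·0.5 = 1.22
Highest Hurwicz score = 5.2 → Option 1.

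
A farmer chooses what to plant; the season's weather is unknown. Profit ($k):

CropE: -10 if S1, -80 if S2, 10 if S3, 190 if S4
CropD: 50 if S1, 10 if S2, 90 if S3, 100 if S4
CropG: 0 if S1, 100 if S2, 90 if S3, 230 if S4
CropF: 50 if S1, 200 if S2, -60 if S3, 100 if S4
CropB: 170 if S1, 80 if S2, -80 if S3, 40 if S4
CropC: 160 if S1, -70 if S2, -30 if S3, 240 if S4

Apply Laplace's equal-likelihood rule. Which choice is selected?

Row averages: CropE=27.5, CropD=62.5, CropG=105, CropF=72.5, CropB=52.5, CropC=75
Highest average = 105 → CropG.

CropG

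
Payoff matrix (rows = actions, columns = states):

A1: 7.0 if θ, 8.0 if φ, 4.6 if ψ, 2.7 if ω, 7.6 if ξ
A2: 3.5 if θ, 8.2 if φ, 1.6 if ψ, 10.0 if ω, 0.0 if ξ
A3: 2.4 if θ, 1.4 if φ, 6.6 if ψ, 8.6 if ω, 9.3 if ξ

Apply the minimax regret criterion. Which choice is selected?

A3

Column bests: θ=7.0, φ=8.2, ψ=6.6, ω=10.0, ξ=9.3.
A1 regrets: 0.0, 0.2, 2.0, 7.3, 1.7 → max 7.3
A2 regrets: 3.5, 0.0, 5.0, 0.0, 9.3 → max 9.3
A3 regrets: 4.6, 6.8, 0.0, 1.4, 0.0 → max 6.8
Smallest max regret = 6.8 → A3.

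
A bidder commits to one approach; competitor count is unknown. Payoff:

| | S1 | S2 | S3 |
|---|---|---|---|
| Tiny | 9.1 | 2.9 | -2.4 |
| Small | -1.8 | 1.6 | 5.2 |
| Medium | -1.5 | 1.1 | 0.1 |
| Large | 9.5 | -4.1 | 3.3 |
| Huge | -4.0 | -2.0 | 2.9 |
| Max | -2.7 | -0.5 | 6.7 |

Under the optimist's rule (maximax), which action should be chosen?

Large

Row maxima: Tiny=9.1, Small=5.2, Medium=1.1, Large=9.5, Huge=2.9, Max=6.7
Best best-case = 9.5 → Large.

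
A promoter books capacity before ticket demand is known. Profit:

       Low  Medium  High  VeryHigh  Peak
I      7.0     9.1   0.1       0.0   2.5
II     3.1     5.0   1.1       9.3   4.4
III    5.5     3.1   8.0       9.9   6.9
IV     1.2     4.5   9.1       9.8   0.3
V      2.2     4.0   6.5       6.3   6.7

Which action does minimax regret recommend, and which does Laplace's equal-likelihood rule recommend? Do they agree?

minimax regret → V; laplace → III (disagree)

Column bests: Low=7.0, Medium=9.1, High=9.1, VeryHigh=9.9, Peak=6.9.
I regrets: 0.0, 0.0, 9.0, 9.9, 4.4 → max 9.9
II regrets: 3.9, 4.1, 8.0, 0.6, 2.5 → max 8.0
III regrets: 1.5, 6.0, 1.1, 0.0, 0.0 → max 6.0
IV regrets: 5.8, 4.6, 0.0, 0.1, 6.6 → max 6.6
V regrets: 4.8, 5.1, 2.6, 3.6, 0.2 → max 5.1
Smallest max regret = 5.1 → V.
Row averages: I=3.74, II=4.58, III=6.68, IV=4.98, V=5.14
Highest average = 6.68 → III.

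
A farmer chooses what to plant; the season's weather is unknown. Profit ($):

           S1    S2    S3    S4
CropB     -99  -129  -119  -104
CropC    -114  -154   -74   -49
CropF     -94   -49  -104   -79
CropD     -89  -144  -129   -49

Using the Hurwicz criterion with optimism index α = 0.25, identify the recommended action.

CropF

CropB: 0.25·(-99) + 0.75·(-129) = -121.5
CropC: 0.25·(-49) + 0.75·(-154) = -127.75
CropF: 0.25·(-49) + 0.75·(-104) = -90.25
CropD: 0.25·(-49) + 0.75·(-144) = -120.25
Highest Hurwicz score = -90.25 → CropF.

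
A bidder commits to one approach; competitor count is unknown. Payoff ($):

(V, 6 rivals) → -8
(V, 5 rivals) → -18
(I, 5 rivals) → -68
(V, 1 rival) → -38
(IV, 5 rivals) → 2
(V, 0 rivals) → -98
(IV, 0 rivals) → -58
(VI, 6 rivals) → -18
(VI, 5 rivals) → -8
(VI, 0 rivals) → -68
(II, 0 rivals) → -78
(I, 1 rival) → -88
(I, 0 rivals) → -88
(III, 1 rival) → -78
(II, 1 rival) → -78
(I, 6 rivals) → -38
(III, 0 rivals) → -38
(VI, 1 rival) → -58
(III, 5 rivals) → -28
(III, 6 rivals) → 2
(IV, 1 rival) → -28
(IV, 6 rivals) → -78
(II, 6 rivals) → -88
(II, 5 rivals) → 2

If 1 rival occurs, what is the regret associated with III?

Best payoff under 1 rival is -28.
Regret = -28 − (-78) = 50.

50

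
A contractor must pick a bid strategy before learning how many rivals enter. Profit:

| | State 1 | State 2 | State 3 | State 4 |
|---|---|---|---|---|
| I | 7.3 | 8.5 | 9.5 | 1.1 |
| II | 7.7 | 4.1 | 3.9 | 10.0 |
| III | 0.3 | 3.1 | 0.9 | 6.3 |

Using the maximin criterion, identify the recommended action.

Row minima: I=1.1, II=3.9, III=0.3
Best worst-case = 3.9 → II.

II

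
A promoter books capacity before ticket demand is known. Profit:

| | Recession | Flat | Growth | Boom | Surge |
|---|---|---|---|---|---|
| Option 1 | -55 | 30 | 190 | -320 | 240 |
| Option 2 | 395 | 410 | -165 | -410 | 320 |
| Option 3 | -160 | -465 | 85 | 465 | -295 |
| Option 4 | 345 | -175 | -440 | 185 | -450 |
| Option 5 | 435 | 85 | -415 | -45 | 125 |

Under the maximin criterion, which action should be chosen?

Row minima: Option 1=-320, Option 2=-410, Option 3=-465, Option 4=-450, Option 5=-415
Best worst-case = -320 → Option 1.

Option 1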